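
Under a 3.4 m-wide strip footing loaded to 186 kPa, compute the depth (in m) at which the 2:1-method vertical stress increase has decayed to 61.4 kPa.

2:1 spreading — at depth z the loaded area has grown by z in each plan dimension:
qB/(B+z) = Δσ_z ⇒ z = qB/Δσ_z − B = 186×3.4/61.4 − 3.4 = 6.9 m

z ≈ 6.9 m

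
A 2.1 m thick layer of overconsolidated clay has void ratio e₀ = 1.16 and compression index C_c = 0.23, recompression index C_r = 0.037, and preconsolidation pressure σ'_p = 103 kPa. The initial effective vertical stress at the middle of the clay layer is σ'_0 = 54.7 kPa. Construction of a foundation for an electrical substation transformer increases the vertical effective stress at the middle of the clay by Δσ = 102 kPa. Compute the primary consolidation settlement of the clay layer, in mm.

S_c ≈ 50.6 mm

Final effective stress: σ'_f = 54.7 + 102 = 156.7 kPa.
σ'_f = 156.7 > σ'_p = 103 kPa, so the stress path crosses the preconsolidation pressure — recompression up to σ'_p, then virgin compression beyond:
S_c = H/(1+e₀)·[C_r·log₁₀(σ'_p/σ'_0) + C_c·log₁₀(σ'_f/σ'_p)]
    = 2.1/2.16 × [0.037×log₁₀(103/54.7) + 0.23×log₁₀(156.7/103)]
    = 0.97222 × [0.010169 + 0.041913] = 0.05064 m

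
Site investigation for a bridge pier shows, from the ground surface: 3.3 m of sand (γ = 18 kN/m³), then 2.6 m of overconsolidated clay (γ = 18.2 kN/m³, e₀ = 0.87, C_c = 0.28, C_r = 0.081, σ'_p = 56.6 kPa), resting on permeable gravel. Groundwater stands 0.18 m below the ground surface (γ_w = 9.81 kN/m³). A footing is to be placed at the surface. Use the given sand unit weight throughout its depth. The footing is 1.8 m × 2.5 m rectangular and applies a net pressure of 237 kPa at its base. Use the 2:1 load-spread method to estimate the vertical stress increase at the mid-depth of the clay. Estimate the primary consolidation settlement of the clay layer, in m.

S_c ≈ 0.0359 m

Mid-depth of clay below the ground surface: z = 3.3 + 2.6/2 = 4.6 m.
Total vertical stress at mid-clay: σ_v = 18×3.3 + 18.2×1.3 = 83.06 kPa.
Pore pressure: u = 9.81×(4.6 − 0.18) = 43.36 kPa.
Initial effective stress: σ'_0 = σ_v − u = 83.06 − 43.36 = 39.7 kPa.
Stress increase at mid-clay by the 2:1 spreading method:
Δσ = qBL/((B+z)(L+z)) = 237×1.8×2.5/((1.8+4.6)(2.5+4.6)) = 23.471 kPa
Final effective stress: σ'_f = 39.7 + 23.471 = 63.171 kPa.
σ'_f = 63.171 > σ'_p = 56.6 kPa, so the stress path crosses the preconsolidation pressure — recompression up to σ'_p, then virgin compression beyond:
S_c = H/(1+e₀)·[C_r·log₁₀(σ'_p/σ'_0) + C_c·log₁₀(σ'_f/σ'_p)]
    = 2.6/1.87 × [0.081×log₁₀(56.6/39.7) + 0.28×log₁₀(63.171/56.6)]
    = 1.3904 × [0.012476 + 0.013356] = 0.03592 m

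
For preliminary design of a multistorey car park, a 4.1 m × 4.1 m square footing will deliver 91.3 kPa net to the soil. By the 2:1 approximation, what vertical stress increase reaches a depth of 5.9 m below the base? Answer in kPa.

By the 2:1 method the load spreads at 1 horizontal : 2 vertical, so at depth z the loaded area has grown by z in each plan dimension:
Δσ = qBL/((B+z)(L+z)) = 91.3×4.1×4.1/((4.1+5.9)(4.1+5.9)) = 15.348 kPa

Δσ_z ≈ 15.3 kPa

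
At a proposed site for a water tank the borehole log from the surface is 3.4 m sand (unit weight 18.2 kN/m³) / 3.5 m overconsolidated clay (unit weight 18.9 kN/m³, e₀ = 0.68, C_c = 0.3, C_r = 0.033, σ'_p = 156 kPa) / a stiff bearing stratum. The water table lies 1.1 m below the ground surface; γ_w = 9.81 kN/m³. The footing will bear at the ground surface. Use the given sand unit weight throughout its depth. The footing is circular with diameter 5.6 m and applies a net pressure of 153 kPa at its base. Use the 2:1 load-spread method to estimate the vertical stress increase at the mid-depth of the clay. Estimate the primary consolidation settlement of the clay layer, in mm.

S_c ≈ 16.7 mm

Mid-depth of clay below the ground surface: z = 3.4 + 3.5/2 = 5.15 m.
Total vertical stress at mid-clay: σ_v = 18.2×3.4 + 18.9×1.75 = 94.955 kPa.
Pore pressure: u = 9.81×(5.15 − 1.1) = 39.73 kPa.
Initial effective stress: σ'_0 = σ_v − u = 94.955 − 39.73 = 55.225 kPa.
Stress increase at mid-clay by the 2:1 spreading method:
Δσ ≈ qD²/(D+z)² = 153×5.6²/(5.6+5.15)² = 41.519 kPa
Final effective stress: σ'_f = 55.225 + 41.519 = 96.744 kPa.
σ'_f = 96.744 ≤ σ'_p = 156 kPa, so the clay remains overconsolidated and only the recompression index applies:
S_c = C_r·H/(1+e₀)·log₁₀(σ'_f/σ'_0) = 0.033×3.5/1.68×log₁₀(96.744/55.225)
    = 0.068749 × 0.24349 = 0.01674 m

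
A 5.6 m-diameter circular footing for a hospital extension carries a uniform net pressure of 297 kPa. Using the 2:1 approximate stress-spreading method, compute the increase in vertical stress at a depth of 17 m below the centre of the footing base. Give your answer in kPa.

Δσ_z ≈ 18.2 kPa

By the 2:1 method the load spreads at 1 horizontal : 2 vertical, so at depth z the loaded area has grown by z in each plan dimension:
Δσ ≈ qD²/(D+z)² = 297×5.6²/(5.6+17)² = 18.235 kPa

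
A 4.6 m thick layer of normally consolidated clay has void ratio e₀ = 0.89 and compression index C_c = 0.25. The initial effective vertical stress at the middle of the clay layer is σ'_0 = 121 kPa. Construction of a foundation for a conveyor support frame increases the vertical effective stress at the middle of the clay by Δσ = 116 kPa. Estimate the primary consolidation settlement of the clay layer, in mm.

Final effective stress: σ'_f = σ'_0 + Δσ = 121 + 116 = 237 kPa.
Normally consolidated clay, so the full stress increment lies on the virgin compression line:
S_c = C_c·H/(1+e₀)·log₁₀(σ'_f/σ'_0) = 0.25×4.6/(1+0.89)×log₁₀(237/121)
    = 0.60847 × 0.29196 = 0.1776 m

S_c ≈ 178 mm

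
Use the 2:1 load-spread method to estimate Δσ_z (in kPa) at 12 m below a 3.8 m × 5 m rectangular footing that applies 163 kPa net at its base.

By the 2:1 method the load spreads at 1 horizontal : 2 vertical, so at depth z the loaded area has grown by z in each plan dimension:
Δσ = qBL/((B+z)(L+z)) = 163×3.8×5/((3.8+12)(5+12)) = 11.53 kPa

Δσ_z ≈ 11.5 kPa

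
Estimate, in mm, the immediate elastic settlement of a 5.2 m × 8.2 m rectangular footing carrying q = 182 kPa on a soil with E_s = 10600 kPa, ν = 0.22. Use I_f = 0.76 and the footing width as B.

Immediate (elastic) settlement: S_e = q·B·(1−ν²)/E_s · I_f.
S_e = 182 × 5.2 × (1 − 0.22²) / 10600 × 0.76
    = 182 × 5.2 × 0.9516 / 10600 × 0.76
    = 0.06457 m = 64.57 mm

S_e ≈ 64.6 mm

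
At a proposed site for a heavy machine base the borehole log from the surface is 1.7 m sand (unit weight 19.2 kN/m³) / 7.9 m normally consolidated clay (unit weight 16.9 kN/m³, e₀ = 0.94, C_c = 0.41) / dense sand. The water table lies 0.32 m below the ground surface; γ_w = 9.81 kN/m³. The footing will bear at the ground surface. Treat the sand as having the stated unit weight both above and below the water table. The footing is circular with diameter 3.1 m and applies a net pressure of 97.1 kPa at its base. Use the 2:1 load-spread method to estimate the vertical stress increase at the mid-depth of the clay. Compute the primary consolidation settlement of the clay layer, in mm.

S_c ≈ 167 mm

Mid-depth of clay below the ground surface: z = 1.7 + 7.9/2 = 5.65 m.
Total vertical stress at mid-clay: σ_v = 19.2×1.7 + 16.9×3.95 = 99.395 kPa.
Pore pressure: u = 9.81×(5.65 − 0.32) = 52.287 kPa.
Initial effective stress: σ'_0 = σ_v − u = 99.395 − 52.287 = 47.108 kPa.
Stress increase at mid-clay by the 2:1 spreading method:
Δσ ≈ qD²/(D+z)² = 97.1×3.1²/(3.1+5.65)² = 12.188 kPa
Final effective stress: σ'_f = σ'_0 + Δσ = 47.108 + 12.188 = 59.296 kPa.
Normally consolidated clay, so the full stress increment lies on the virgin compression line:
S_c = C_c·H/(1+e₀)·log₁₀(σ'_f/σ'_0) = 0.41×7.9/(1+0.94)×log₁₀(59.296/47.108)
    = 1.6696 × 0.099931 = 0.1668 m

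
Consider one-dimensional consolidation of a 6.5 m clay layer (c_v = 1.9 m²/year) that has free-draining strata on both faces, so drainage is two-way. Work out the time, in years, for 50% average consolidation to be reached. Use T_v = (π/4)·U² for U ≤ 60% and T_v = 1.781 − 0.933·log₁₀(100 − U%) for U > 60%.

t ≈ 1.09 years

Drainage path length: H_d = H/2 = 3.25 m (double drainage).
U ≤ 60%: T_v = (π/4)·U² = (π/4)×0.5² = 0.19635.
t = T_v·H_d²/c_v = 0.19635×3.25²/1.9 = 1.092 years.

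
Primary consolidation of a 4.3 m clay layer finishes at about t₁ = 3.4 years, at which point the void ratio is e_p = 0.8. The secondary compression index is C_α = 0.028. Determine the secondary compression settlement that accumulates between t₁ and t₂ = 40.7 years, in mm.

Secondary compression: S_s = C_α·H/(1+e_p)·log₁₀(t₂/t₁)
S_s = 0.028×4.3/(1+0.8)×log₁₀(40.7/3.4)
    = 0.06689 × 1.078 = 0.07211 m

S_s ≈ 72.1 mm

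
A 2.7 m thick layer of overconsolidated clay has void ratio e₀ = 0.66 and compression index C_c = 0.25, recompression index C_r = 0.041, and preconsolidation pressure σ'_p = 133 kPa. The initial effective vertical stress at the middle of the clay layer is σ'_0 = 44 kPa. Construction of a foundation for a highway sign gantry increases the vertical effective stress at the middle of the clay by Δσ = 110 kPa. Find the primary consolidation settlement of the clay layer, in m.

S_c ≈ 0.0579 m

Final effective stress: σ'_f = 44 + 110 = 154 kPa.
σ'_f = 154 > σ'_p = 133 kPa, so the stress path crosses the preconsolidation pressure — recompression up to σ'_p, then virgin compression beyond:
S_c = H/(1+e₀)·[C_r·log₁₀(σ'_p/σ'_0) + C_c·log₁₀(σ'_f/σ'_p)]
    = 2.7/1.66 × [0.041×log₁₀(133/44) + 0.25×log₁₀(154/133)]
    = 1.6265 × [0.019696 + 0.015917] = 0.05792 m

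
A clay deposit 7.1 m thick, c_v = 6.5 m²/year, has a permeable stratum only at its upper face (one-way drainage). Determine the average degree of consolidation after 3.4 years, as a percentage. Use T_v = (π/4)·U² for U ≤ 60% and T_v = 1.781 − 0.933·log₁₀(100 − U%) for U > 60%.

Drainage path length: H_d = H = 7.1 m (single drainage).
T_v = c_v·t/H_d² = 6.5×3.4/7.1² = 0.43841.
T_v = 0.43841 corresponds to the U > 60% branch:
U = 1 − 10^((1.781 − T_v)/0.933)/100 = 0.7252

U ≈ 72.5 %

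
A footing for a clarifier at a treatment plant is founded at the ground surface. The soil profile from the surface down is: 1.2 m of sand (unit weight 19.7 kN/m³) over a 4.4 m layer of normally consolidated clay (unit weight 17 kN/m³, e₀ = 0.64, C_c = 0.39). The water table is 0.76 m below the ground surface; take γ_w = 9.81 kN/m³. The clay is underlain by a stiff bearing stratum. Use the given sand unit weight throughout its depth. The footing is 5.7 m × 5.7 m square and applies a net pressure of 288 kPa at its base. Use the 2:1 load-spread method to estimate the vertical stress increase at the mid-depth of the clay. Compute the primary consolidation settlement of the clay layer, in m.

S_c ≈ 0.654 m

Mid-depth of clay below the ground surface: z = 1.2 + 4.4/2 = 3.4 m.
Total vertical stress at mid-clay: σ_v = 19.7×1.2 + 17×2.2 = 61.04 kPa.
Pore pressure: u = 9.81×(3.4 − 0.76) = 25.898 kPa.
Initial effective stress: σ'_0 = σ_v − u = 61.04 − 25.898 = 35.142 kPa.
Stress increase at mid-clay by the 2:1 spreading method:
Δσ = qBL/((B+z)(L+z)) = 288×5.7×5.7/((5.7+3.4)(5.7+3.4)) = 113 kPa
Final effective stress: σ'_f = σ'_0 + Δσ = 35.142 + 113 = 148.14 kPa.
Normally consolidated clay, so the full stress increment lies on the virgin compression line:
S_c = C_c·H/(1+e₀)·log₁₀(σ'_f/σ'_0) = 0.39×4.4/(1+0.64)×log₁₀(148.14/35.142)
    = 1.0463 × 0.62485 = 0.6538 m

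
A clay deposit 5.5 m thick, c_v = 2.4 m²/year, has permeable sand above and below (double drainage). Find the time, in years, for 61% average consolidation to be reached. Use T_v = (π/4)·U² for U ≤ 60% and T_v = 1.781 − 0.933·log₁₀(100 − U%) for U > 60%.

t ≈ 0.934 years

Drainage path length: H_d = H/2 = 2.75 m (double drainage).
U > 60%: T_v = 1.781 − 0.933·log₁₀(100 − 61) = 0.29654.
t = T_v·H_d²/c_v = 0.29654×2.75²/2.4 = 0.9344 years.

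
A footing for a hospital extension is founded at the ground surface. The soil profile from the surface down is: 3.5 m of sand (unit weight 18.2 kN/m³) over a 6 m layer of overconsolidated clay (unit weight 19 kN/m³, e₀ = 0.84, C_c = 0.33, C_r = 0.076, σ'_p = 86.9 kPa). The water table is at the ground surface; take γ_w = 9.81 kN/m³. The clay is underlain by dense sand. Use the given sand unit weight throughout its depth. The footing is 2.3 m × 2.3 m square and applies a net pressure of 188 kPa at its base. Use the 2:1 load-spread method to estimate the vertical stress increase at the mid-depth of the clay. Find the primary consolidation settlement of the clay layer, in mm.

Mid-depth of clay below the ground surface: z = 3.5 + 6/2 = 6.5 m.
Total vertical stress at mid-clay: σ_v = 18.2×3.5 + 19×3 = 120.7 kPa.
Pore pressure: u = 9.81×(6.5 − 0) = 63.765 kPa.
Initial effective stress: σ'_0 = σ_v − u = 120.7 − 63.765 = 56.935 kPa.
Stress increase at mid-clay by the 2:1 spreading method:
Δσ = qBL/((B+z)(L+z)) = 188×2.3×2.3/((2.3+6.5)(2.3+6.5)) = 12.842 kPa
Final effective stress: σ'_f = 56.935 + 12.842 = 69.777 kPa.
σ'_f = 69.777 ≤ σ'_p = 86.9 kPa, so the clay remains overconsolidated and only the recompression index applies:
S_c = C_r·H/(1+e₀)·log₁₀(σ'_f/σ'_0) = 0.076×6/1.84×log₁₀(69.777/56.935)
    = 0.24783 × 0.088333 = 0.02189 m

S_c ≈ 21.9 mm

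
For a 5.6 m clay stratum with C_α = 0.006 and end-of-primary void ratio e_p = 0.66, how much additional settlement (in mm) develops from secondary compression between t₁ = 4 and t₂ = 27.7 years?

S_s ≈ 17 mm

Secondary compression: S_s = C_α·H/(1+e_p)·log₁₀(t₂/t₁)
S_s = 0.006×5.6/(1+0.66)×log₁₀(27.7/4)
    = 0.02024 × 0.8404 = 0.01701 m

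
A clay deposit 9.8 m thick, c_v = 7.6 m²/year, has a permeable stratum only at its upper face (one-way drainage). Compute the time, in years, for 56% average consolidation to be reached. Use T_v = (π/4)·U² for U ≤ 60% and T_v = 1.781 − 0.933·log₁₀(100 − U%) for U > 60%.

t ≈ 3.11 years

Drainage path length: H_d = H = 9.8 m (single drainage).
U ≤ 60%: T_v = (π/4)·U² = (π/4)×0.56² = 0.2463.
t = T_v·H_d²/c_v = 0.2463×9.8²/7.6 = 3.112 years.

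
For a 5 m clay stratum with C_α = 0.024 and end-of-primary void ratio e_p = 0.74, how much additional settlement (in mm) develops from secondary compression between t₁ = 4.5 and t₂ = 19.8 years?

Secondary compression: S_s = C_α·H/(1+e_p)·log₁₀(t₂/t₁)
S_s = 0.024×5/(1+0.74)×log₁₀(19.8/4.5)
    = 0.06897 × 0.6435 = 0.04438 m

S_s ≈ 44.4 mm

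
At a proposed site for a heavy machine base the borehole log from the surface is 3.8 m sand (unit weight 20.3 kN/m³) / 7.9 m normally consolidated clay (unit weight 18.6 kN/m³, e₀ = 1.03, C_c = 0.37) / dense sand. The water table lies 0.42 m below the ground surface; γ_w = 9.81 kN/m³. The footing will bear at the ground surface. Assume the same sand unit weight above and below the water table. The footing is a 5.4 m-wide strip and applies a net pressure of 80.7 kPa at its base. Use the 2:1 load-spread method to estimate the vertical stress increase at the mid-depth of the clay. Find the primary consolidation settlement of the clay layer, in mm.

S_c ≈ 220 mm

Mid-depth of clay below the ground surface: z = 3.8 + 7.9/2 = 7.75 m.
Total vertical stress at mid-clay: σ_v = 20.3×3.8 + 18.6×3.95 = 150.61 kPa.
Pore pressure: u = 9.81×(7.75 − 0.42) = 71.907 kPa.
Initial effective stress: σ'_0 = σ_v − u = 150.61 − 71.907 = 78.703 kPa.
Stress increase at mid-clay by the 2:1 spreading method:
Δσ = qB/(B+z) = 80.7×5.4/(5.4+7.75) = 33.139 kPa
Final effective stress: σ'_f = σ'_0 + Δσ = 78.703 + 33.139 = 111.84 kPa.
Normally consolidated clay, so the full stress increment lies on the virgin compression line:
S_c = C_c·H/(1+e₀)·log₁₀(σ'_f/σ'_0) = 0.37×7.9/(1+1.03)×log₁₀(111.84/78.703)
    = 1.4399 × 0.15261 = 0.2197 m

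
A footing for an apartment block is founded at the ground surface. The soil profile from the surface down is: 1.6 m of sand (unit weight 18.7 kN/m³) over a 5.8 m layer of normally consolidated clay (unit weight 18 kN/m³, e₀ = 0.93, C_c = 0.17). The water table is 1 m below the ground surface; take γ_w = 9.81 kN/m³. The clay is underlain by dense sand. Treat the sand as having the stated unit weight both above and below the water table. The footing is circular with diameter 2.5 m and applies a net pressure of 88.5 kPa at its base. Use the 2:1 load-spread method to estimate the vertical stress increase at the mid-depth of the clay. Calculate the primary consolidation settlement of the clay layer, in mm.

Mid-depth of clay below the ground surface: z = 1.6 + 5.8/2 = 4.5 m.
Total vertical stress at mid-clay: σ_v = 18.7×1.6 + 18×2.9 = 82.12 kPa.
Pore pressure: u = 9.81×(4.5 − 1) = 34.335 kPa.
Initial effective stress: σ'_0 = σ_v − u = 82.12 − 34.335 = 47.785 kPa.
Stress increase at mid-clay by the 2:1 spreading method:
Δσ ≈ qD²/(D+z)² = 88.5×2.5²/(2.5+4.5)² = 11.288 kPa
Final effective stress: σ'_f = σ'_0 + Δσ = 47.785 + 11.288 = 59.073 kPa.
Normally consolidated clay, so the full stress increment lies on the virgin compression line:
S_c = C_c·H/(1+e₀)·log₁₀(σ'_f/σ'_0) = 0.17×5.8/(1+0.93)×log₁₀(59.073/47.785)
    = 0.51088 × 0.092097 = 0.04705 m

S_c ≈ 47.1 mm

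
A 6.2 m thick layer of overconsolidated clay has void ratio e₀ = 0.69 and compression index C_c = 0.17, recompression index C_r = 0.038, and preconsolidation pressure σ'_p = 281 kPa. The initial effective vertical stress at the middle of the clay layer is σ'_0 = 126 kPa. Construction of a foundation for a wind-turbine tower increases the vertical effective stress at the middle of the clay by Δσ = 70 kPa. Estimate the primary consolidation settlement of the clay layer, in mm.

S_c ≈ 26.8 mm

Final effective stress: σ'_f = 126 + 70 = 196 kPa.
σ'_f = 196 ≤ σ'_p = 281 kPa, so the clay remains overconsolidated and only the recompression index applies:
S_c = C_r·H/(1+e₀)·log₁₀(σ'_f/σ'_0) = 0.038×6.2/1.69×log₁₀(196/126)
    = 0.13941 × 0.19189 = 0.02675 m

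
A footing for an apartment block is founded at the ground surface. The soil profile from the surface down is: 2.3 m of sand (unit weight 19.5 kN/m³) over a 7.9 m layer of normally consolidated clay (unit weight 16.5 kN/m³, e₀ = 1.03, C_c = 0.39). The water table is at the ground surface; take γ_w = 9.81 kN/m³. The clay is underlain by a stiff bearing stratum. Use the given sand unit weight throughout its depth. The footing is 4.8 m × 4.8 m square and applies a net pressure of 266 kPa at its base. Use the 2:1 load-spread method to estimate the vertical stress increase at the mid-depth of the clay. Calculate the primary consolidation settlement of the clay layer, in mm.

S_c ≈ 467 mm

Mid-depth of clay below the ground surface: z = 2.3 + 7.9/2 = 6.25 m.
Total vertical stress at mid-clay: σ_v = 19.5×2.3 + 16.5×3.95 = 110.02 kPa.
Pore pressure: u = 9.81×(6.25 − 0) = 61.312 kPa.
Initial effective stress: σ'_0 = σ_v − u = 110.02 − 61.312 = 48.708 kPa.
Stress increase at mid-clay by the 2:1 spreading method:
Δσ = qBL/((B+z)(L+z)) = 266×4.8×4.8/((4.8+6.25)(4.8+6.25)) = 50.193 kPa
Final effective stress: σ'_f = σ'_0 + Δσ = 48.708 + 50.193 = 98.901 kPa.
Normally consolidated clay, so the full stress increment lies on the virgin compression line:
S_c = C_c·H/(1+e₀)·log₁₀(σ'_f/σ'_0) = 0.39×7.9/(1+1.03)×log₁₀(98.901/48.708)
    = 1.5177 × 0.3076 = 0.4668 m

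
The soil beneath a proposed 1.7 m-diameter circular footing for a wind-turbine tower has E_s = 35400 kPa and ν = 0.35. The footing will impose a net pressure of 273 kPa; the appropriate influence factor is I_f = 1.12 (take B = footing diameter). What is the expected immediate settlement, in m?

S_e ≈ 0.0129 m

Immediate (elastic) settlement: S_e = q·B·(1−ν²)/E_s · I_f.
S_e = 273 × 1.7 × (1 − 0.35²) / 35400 × 1.12
    = 273 × 1.7 × 0.8775 / 35400 × 1.12
    = 0.01288 m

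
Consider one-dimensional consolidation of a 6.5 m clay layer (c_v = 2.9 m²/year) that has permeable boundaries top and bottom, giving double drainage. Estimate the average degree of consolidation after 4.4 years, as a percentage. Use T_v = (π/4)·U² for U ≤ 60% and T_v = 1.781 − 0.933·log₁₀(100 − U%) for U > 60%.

Drainage path length: H_d = H/2 = 3.25 m (double drainage).
T_v = c_v·t/H_d² = 2.9×4.4/3.25² = 1.208.
T_v = 1.208 corresponds to the U > 60% branch:
U = 1 − 10^((1.781 − T_v)/0.933)/100 = 0.9589

U ≈ 95.9 %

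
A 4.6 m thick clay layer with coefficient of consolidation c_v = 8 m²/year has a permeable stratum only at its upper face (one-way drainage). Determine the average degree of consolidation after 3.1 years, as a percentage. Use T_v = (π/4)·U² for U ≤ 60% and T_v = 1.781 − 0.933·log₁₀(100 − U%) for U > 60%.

U ≈ 95.5 %

Drainage path length: H_d = H = 4.6 m (single drainage).
T_v = c_v·t/H_d² = 8×3.1/4.6² = 1.172.
T_v = 1.172 corresponds to the U > 60% branch:
U = 1 − 10^((1.781 − T_v)/0.933)/100 = 0.955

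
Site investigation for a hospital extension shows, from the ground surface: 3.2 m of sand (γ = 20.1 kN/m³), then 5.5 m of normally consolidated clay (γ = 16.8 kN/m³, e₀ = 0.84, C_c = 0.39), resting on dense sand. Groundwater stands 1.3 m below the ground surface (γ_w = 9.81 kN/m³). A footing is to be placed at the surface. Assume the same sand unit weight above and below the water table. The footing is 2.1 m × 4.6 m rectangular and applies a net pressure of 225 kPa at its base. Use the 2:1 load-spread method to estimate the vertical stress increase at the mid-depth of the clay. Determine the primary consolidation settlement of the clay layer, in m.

Mid-depth of clay below the ground surface: z = 3.2 + 5.5/2 = 5.95 m.
Total vertical stress at mid-clay: σ_v = 20.1×3.2 + 16.8×2.75 = 110.52 kPa.
Pore pressure: u = 9.81×(5.95 − 1.3) = 45.617 kPa.
Initial effective stress: σ'_0 = σ_v − u = 110.52 − 45.617 = 64.903 kPa.
Stress increase at mid-clay by the 2:1 spreading method:
Δσ = qBL/((B+z)(L+z)) = 225×2.1×4.6/((2.1+5.95)(4.6+5.95)) = 25.592 kPa
Final effective stress: σ'_f = σ'_0 + Δσ = 64.903 + 25.592 = 90.495 kPa.
Normally consolidated clay, so the full stress increment lies on the virgin compression line:
S_c = C_c·H/(1+e₀)·log₁₀(σ'_f/σ'_0) = 0.39×5.5/(1+0.84)×log₁₀(90.495/64.903)
    = 1.1658 × 0.14436 = 0.1683 m

S_c ≈ 0.168 m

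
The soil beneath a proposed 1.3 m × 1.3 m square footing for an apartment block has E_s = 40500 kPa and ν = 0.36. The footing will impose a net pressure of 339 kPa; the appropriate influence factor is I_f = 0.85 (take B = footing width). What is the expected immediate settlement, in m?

S_e ≈ 0.00805 m

Immediate (elastic) settlement: S_e = q·B·(1−ν²)/E_s · I_f.
S_e = 339 × 1.3 × (1 − 0.36²) / 40500 × 0.85
    = 339 × 1.3 × 0.8704 / 40500 × 0.85
    = 0.008051 m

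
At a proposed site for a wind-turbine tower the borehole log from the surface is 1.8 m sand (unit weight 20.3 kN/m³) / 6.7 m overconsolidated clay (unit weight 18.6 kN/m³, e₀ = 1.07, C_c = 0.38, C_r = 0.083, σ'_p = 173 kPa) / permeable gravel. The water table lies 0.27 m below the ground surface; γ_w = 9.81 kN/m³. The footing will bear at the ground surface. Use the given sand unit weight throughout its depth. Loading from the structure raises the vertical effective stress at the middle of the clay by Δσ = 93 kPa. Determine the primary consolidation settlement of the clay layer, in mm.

S_c ≈ 121 mm

Mid-depth of clay below the ground surface: z = 1.8 + 6.7/2 = 5.15 m.
Total vertical stress at mid-clay: σ_v = 20.3×1.8 + 18.6×3.35 = 98.85 kPa.
Pore pressure: u = 9.81×(5.15 − 0.27) = 47.873 kPa.
Initial effective stress: σ'_0 = σ_v − u = 98.85 − 47.873 = 50.977 kPa.
Final effective stress: σ'_f = 50.977 + 93 = 143.98 kPa.
σ'_f = 143.98 ≤ σ'_p = 173 kPa, so the clay remains overconsolidated and only the recompression index applies:
S_c = C_r·H/(1+e₀)·log₁₀(σ'_f/σ'_0) = 0.083×6.7/2.07×log₁₀(143.98/50.977)
    = 0.26865 × 0.45093 = 0.1211 m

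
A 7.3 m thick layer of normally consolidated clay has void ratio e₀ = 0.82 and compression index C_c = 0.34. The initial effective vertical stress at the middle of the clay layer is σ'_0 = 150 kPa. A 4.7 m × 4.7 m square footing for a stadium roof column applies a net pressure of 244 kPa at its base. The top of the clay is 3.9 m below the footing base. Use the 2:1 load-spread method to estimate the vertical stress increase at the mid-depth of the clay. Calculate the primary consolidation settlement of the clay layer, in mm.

Mid-depth of clay below the footing base: z = 3.9 + 7.3/2 = 7.55 m.
Stress increase at mid-clay by the 2:1 spreading method:
Δσ = qBL/((B+z)(L+z)) = 244×4.7×4.7/((4.7+7.55)(4.7+7.55)) = 35.918 kPa
Final effective stress: σ'_f = σ'_0 + Δσ = 150 + 35.918 = 185.92 kPa.
Normally consolidated clay, so the full stress increment lies on the virgin compression line:
S_c = C_c·H/(1+e₀)·log₁₀(σ'_f/σ'_0) = 0.34×7.3/(1+0.82)×log₁₀(185.92/150)
    = 1.3637 × 0.093235 = 0.1271 m

S_c ≈ 127 mm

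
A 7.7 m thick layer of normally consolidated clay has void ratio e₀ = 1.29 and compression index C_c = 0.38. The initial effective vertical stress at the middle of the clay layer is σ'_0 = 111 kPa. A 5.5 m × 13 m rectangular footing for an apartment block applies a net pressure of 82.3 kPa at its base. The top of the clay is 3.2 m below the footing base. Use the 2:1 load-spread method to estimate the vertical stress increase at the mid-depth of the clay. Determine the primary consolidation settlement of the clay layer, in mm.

Mid-depth of clay below the footing base: z = 3.2 + 7.7/2 = 7.05 m.
Stress increase at mid-clay by the 2:1 spreading method:
Δσ = qBL/((B+z)(L+z)) = 82.3×5.5×13/((5.5+7.05)(13+7.05)) = 23.386 kPa
Final effective stress: σ'_f = σ'_0 + Δσ = 111 + 23.386 = 134.39 kPa.
Normally consolidated clay, so the full stress increment lies on the virgin compression line:
S_c = C_c·H/(1+e₀)·log₁₀(σ'_f/σ'_0) = 0.38×7.7/(1+1.29)×log₁₀(134.39/111)
    = 1.2777 × 0.083044 = 0.1061 m

S_c ≈ 106 mm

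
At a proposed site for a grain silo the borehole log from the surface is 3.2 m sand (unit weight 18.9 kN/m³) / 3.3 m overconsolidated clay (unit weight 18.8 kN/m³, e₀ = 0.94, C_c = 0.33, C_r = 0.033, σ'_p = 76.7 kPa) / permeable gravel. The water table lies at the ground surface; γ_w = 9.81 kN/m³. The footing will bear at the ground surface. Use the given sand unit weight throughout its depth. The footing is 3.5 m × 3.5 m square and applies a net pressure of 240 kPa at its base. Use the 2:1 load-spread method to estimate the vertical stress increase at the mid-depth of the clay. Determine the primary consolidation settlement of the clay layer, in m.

S_c ≈ 0.0417 m

Mid-depth of clay below the ground surface: z = 3.2 + 3.3/2 = 4.85 m.
Total vertical stress at mid-clay: σ_v = 18.9×3.2 + 18.8×1.65 = 91.5 kPa.
Pore pressure: u = 9.81×(4.85 − 0) = 47.578 kPa.
Initial effective stress: σ'_0 = σ_v − u = 91.5 − 47.578 = 43.922 kPa.
Stress increase at mid-clay by the 2:1 spreading method:
Δσ = qBL/((B+z)(L+z)) = 240×3.5×3.5/((3.5+4.85)(3.5+4.85)) = 42.167 kPa
Final effective stress: σ'_f = 43.922 + 42.167 = 86.089 kPa.
σ'_f = 86.089 > σ'_p = 76.7 kPa, so the stress path crosses the preconsolidation pressure — recompression up to σ'_p, then virgin compression beyond:
S_c = H/(1+e₀)·[C_r·log₁₀(σ'_p/σ'_0) + C_c·log₁₀(σ'_f/σ'_p)]
    = 3.3/1.94 × [0.033×log₁₀(76.7/43.922) + 0.33×log₁₀(86.089/76.7)]
    = 1.701 × [0.0079897 + 0.01655] = 0.04174 m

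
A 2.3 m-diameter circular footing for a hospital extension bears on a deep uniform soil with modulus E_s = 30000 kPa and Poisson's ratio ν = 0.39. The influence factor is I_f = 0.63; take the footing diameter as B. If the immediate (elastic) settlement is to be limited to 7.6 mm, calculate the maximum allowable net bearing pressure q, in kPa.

q ≈ 186 kPa

S_e = q·B·(1−ν²)/E_s · I_f  ⇒  q = S_e·E_s / (B·(1−ν²)·I_f).
q = 0.0076 × 30000 / (2.3 × 0.8479 × 0.63) = 185.6 kPa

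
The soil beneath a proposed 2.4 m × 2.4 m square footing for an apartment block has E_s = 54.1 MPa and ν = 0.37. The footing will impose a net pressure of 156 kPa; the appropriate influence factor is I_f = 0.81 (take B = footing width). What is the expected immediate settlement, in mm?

S_e ≈ 4.84 mm

Immediate (elastic) settlement: S_e = q·B·(1−ν²)/E_s · I_f.
E_s = 54.1 MPa = 54100 kPa.
S_e = 156 × 2.4 × (1 − 0.37²) / 54100 × 0.81
    = 156 × 2.4 × 0.8631 / 54100 × 0.81
    = 0.004838 m = 4.838 mm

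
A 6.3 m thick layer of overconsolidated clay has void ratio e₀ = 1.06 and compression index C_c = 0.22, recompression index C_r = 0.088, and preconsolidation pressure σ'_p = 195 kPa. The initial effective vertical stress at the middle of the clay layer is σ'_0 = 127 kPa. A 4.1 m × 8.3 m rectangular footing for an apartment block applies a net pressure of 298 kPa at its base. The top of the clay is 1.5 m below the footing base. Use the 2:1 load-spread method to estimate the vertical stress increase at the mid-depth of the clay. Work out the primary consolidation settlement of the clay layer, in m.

Mid-depth of clay below the footing base: z = 1.5 + 6.3/2 = 4.65 m.
Stress increase at mid-clay by the 2:1 spreading method:
Δσ = qBL/((B+z)(L+z)) = 298×4.1×8.3/((4.1+4.65)(8.3+4.65)) = 89.495 kPa
Final effective stress: σ'_f = 127 + 89.495 = 216.5 kPa.
σ'_f = 216.5 > σ'_p = 195 kPa, so the stress path crosses the preconsolidation pressure — recompression up to σ'_p, then virgin compression beyond:
S_c = H/(1+e₀)·[C_r·log₁₀(σ'_p/σ'_0) + C_c·log₁₀(σ'_f/σ'_p)]
    = 6.3/2.06 × [0.088×log₁₀(195/127) + 0.22×log₁₀(216.5/195)]
    = 3.0583 × [0.016388 + 0.0099931] = 0.08068 m

S_c ≈ 0.0807 m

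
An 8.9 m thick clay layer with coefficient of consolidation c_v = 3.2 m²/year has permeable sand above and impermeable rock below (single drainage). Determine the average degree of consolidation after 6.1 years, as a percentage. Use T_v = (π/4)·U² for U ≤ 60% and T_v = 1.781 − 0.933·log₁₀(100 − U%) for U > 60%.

Drainage path length: H_d = H = 8.9 m (single drainage).
T_v = c_v·t/H_d² = 3.2×6.1/8.9² = 0.24643.
T_v = 0.24643 corresponds to the U ≤ 60% branch:
U = √(4T_v/π) = 0.5601

U ≈ 56 %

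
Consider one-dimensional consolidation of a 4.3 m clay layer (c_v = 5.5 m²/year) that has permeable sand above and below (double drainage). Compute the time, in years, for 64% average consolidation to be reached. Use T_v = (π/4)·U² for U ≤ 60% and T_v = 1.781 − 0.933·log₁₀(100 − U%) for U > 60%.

t ≈ 0.276 years

Drainage path length: H_d = H/2 = 2.15 m (double drainage).
U > 60%: T_v = 1.781 − 0.933·log₁₀(100 − 64) = 0.32897.
t = T_v·H_d²/c_v = 0.32897×2.15²/5.5 = 0.2765 years.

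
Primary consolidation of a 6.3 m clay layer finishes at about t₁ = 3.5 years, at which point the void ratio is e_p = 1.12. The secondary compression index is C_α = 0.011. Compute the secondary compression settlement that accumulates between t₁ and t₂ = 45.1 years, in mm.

Secondary compression: S_s = C_α·H/(1+e_p)·log₁₀(t₂/t₁)
S_s = 0.011×6.3/(1+1.12)×log₁₀(45.1/3.5)
    = 0.03269 × 1.11 = 0.03629 m

S_s ≈ 36.3 mm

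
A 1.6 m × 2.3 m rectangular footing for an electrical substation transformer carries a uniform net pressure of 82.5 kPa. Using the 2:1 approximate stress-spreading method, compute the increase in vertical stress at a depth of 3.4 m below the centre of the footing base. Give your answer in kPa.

Δσ_z ≈ 10.7 kPa

By the 2:1 method the load spreads at 1 horizontal : 2 vertical, so at depth z the loaded area has grown by z in each plan dimension:
Δσ = qBL/((B+z)(L+z)) = 82.5×1.6×2.3/((1.6+3.4)(2.3+3.4)) = 10.653 kPa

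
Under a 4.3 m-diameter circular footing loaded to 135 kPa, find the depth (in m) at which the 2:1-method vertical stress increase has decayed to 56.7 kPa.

z ≈ 2.34 m

2:1 spreading — at depth z the loaded area has grown by z in each plan dimension:
qD²/(D+z)² = Δσ_z ⇒ z = D(√(q/Δσ_z) − 1) = 4.3×(√(135/56.7) − 1) = 2.335 m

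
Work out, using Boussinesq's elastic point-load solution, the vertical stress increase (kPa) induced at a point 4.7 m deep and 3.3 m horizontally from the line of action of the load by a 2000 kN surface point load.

Δσ_z ≈ 15.9 kPa

Boussinesq vertical stress below a point load on an elastic half-space:
Δσ_z = 3P/(2πz²) · [1 + (r/z)²]^(−5/2)
r/z = 3.3/4.7 = 0.70213; [1+(r/z)²]^(−5/2) = 0.36717.
Δσ_z = 3×2000/(2π×4.7²) × 0.36717 = 43.229 × 0.36717 = 15.87 kPa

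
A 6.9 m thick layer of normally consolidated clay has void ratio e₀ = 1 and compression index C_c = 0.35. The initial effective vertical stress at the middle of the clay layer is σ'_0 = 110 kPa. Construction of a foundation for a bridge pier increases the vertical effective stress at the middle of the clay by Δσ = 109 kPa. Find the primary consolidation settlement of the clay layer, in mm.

S_c ≈ 361 mm

Final effective stress: σ'_f = σ'_0 + Δσ = 110 + 109 = 219 kPa.
Normally consolidated clay, so the full stress increment lies on the virgin compression line:
S_c = C_c·H/(1+e₀)·log₁₀(σ'_f/σ'_0) = 0.35×6.9/(1+1)×log₁₀(219/110)
    = 1.2075 × 0.29905 = 0.3611 m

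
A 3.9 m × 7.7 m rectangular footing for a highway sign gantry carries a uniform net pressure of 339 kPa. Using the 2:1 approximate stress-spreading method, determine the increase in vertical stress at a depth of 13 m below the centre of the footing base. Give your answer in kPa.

Δσ_z ≈ 29.1 kPa

By the 2:1 method the load spreads at 1 horizontal : 2 vertical, so at depth z the loaded area has grown by z in each plan dimension:
Δσ = qBL/((B+z)(L+z)) = 339×3.9×7.7/((3.9+13)(7.7+13)) = 29.1 kPa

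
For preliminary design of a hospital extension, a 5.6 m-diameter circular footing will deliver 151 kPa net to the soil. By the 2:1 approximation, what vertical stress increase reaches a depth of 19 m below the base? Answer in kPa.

Δσ_z ≈ 7.83 kPa

By the 2:1 method the load spreads at 1 horizontal : 2 vertical, so at depth z the loaded area has grown by z in each plan dimension:
Δσ ≈ qD²/(D+z)² = 151×5.6²/(5.6+19)² = 7.825 kPa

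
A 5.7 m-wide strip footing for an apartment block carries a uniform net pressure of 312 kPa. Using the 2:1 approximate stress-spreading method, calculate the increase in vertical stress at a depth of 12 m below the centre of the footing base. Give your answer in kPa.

By the 2:1 method the load spreads at 1 horizontal : 2 vertical, so at depth z the loaded area has grown by z in each plan dimension:
Δσ = qB/(B+z) = 312×5.7/(5.7+12) = 100.47 kPa

Δσ_z ≈ 100 kPa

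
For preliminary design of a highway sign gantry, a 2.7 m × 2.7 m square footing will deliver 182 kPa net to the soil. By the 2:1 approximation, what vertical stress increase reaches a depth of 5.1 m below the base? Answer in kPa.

Δσ_z ≈ 21.8 kPa

By the 2:1 method the load spreads at 1 horizontal : 2 vertical, so at depth z the loaded area has grown by z in each plan dimension:
Δσ = qBL/((B+z)(L+z)) = 182×2.7×2.7/((2.7+5.1)(2.7+5.1)) = 21.808 kPa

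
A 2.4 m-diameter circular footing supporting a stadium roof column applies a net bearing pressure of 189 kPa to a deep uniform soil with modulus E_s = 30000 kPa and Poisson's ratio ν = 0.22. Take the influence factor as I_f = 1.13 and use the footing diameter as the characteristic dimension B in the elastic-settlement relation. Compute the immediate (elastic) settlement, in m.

Immediate (elastic) settlement: S_e = q·B·(1−ν²)/E_s · I_f.
S_e = 189 × 2.4 × (1 − 0.22²) / 30000 × 1.13
    = 189 × 2.4 × 0.9516 / 30000 × 1.13
    = 0.01626 m

S_e ≈ 0.0163 m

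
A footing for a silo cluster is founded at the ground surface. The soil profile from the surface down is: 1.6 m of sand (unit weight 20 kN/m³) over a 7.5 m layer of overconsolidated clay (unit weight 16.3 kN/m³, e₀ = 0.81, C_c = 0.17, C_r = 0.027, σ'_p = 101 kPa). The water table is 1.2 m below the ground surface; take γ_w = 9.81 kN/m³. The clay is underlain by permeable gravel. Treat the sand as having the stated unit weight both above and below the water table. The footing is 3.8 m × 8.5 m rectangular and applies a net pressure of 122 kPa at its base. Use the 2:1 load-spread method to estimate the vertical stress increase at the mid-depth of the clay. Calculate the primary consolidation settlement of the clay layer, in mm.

Mid-depth of clay below the ground surface: z = 1.6 + 7.5/2 = 5.35 m.
Total vertical stress at mid-clay: σ_v = 20×1.6 + 16.3×3.75 = 93.125 kPa.
Pore pressure: u = 9.81×(5.35 − 1.2) = 40.712 kPa.
Initial effective stress: σ'_0 = σ_v − u = 93.125 − 40.712 = 52.413 kPa.
Stress increase at mid-clay by the 2:1 spreading method:
Δσ = qBL/((B+z)(L+z)) = 122×3.8×8.5/((3.8+5.35)(8.5+5.35)) = 31.095 kPa
Final effective stress: σ'_f = 52.413 + 31.095 = 83.508 kPa.
σ'_f = 83.508 ≤ σ'_p = 101 kPa, so the clay remains overconsolidated and only the recompression index applies:
S_c = C_r·H/(1+e₀)·log₁₀(σ'_f/σ'_0) = 0.027×7.5/1.81×log₁₀(83.508/52.413)
    = 0.11188 × 0.20229 = 0.02263 m

S_c ≈ 22.6 mm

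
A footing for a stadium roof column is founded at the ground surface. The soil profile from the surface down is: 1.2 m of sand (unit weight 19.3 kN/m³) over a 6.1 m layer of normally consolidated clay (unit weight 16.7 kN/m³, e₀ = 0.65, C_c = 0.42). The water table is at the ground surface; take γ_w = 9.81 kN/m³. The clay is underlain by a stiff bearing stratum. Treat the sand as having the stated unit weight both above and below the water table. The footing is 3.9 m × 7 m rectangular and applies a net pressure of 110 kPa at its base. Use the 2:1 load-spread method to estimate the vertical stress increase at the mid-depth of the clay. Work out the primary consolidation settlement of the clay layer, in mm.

Mid-depth of clay below the ground surface: z = 1.2 + 6.1/2 = 4.25 m.
Total vertical stress at mid-clay: σ_v = 19.3×1.2 + 16.7×3.05 = 74.095 kPa.
Pore pressure: u = 9.81×(4.25 − 0) = 41.693 kPa.
Initial effective stress: σ'_0 = σ_v − u = 74.095 − 41.693 = 32.402 kPa.
Stress increase at mid-clay by the 2:1 spreading method:
Δσ = qBL/((B+z)(L+z)) = 110×3.9×7/((3.9+4.25)(7+4.25)) = 32.753 kPa
Final effective stress: σ'_f = σ'_0 + Δσ = 32.402 + 32.753 = 65.155 kPa.
Normally consolidated clay, so the full stress increment lies on the virgin compression line:
S_c = C_c·H/(1+e₀)·log₁₀(σ'_f/σ'_0) = 0.42×6.1/(1+0.65)×log₁₀(65.155/32.402)
    = 1.5527 × 0.30338 = 0.4711 m

S_c ≈ 471 mm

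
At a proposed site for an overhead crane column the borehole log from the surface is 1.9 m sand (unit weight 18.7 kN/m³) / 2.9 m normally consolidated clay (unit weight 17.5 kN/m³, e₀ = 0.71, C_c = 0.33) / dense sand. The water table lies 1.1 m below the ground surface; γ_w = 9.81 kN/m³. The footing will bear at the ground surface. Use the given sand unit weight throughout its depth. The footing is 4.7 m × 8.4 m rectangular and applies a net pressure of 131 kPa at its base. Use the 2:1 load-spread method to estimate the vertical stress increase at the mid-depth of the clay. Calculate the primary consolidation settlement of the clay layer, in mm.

Mid-depth of clay below the ground surface: z = 1.9 + 2.9/2 = 3.35 m.
Total vertical stress at mid-clay: σ_v = 18.7×1.9 + 17.5×1.45 = 60.905 kPa.
Pore pressure: u = 9.81×(3.35 − 1.1) = 22.073 kPa.
Initial effective stress: σ'_0 = σ_v − u = 60.905 − 22.073 = 38.832 kPa.
Stress increase at mid-clay by the 2:1 spreading method:
Δσ = qBL/((B+z)(L+z)) = 131×4.7×8.4/((4.7+3.35)(8.4+3.35)) = 54.678 kPa
Final effective stress: σ'_f = σ'_0 + Δσ = 38.832 + 54.678 = 93.51 kPa.
Normally consolidated clay, so the full stress increment lies on the virgin compression line:
S_c = C_c·H/(1+e₀)·log₁₀(σ'_f/σ'_0) = 0.33×2.9/(1+0.71)×log₁₀(93.51/38.832)
    = 0.55965 × 0.38167 = 0.2136 m

S_c ≈ 214 mm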